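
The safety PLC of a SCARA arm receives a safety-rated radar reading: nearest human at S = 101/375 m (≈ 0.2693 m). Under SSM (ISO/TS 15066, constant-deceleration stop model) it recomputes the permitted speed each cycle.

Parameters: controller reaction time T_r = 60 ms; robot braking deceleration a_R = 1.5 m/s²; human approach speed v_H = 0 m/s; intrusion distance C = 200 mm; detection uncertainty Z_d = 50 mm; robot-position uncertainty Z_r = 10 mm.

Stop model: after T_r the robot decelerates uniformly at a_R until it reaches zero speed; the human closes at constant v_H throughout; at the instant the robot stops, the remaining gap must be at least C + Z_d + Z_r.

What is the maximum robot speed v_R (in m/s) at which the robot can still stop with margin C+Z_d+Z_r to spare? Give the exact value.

v_R_max = 1/10 m/s = 0.1000 m/s

quadratic (1/3)·v² + (3/50)·v + (-7/750) = 0
  disc = (3/50)² − 4·(1/3)·(-7/750) = 361/22500 ; √disc = 19/150
  v_R = (−(3/50) + 19/150) / (2·(1/3)) = 1/10 m/s
check:
T_s = v_R/a_R = (1/10)/(3/2) = 0.0667 s
robot covers v_R·T_r = 0.1000·0.0600 = 0.0060 m before braking
braking distance = 0.1000²/(2·1.5000) = 0.0033 m
person approaches 0.0000·(0.0600+0.0667) = 0.0000 m
margins: 0.2000+0.0500+0.0100 = 0.2600 m
sum ≈ 0.0060+0.0033+0.0000+0.2600 ≈ 0.2693 m = S ✓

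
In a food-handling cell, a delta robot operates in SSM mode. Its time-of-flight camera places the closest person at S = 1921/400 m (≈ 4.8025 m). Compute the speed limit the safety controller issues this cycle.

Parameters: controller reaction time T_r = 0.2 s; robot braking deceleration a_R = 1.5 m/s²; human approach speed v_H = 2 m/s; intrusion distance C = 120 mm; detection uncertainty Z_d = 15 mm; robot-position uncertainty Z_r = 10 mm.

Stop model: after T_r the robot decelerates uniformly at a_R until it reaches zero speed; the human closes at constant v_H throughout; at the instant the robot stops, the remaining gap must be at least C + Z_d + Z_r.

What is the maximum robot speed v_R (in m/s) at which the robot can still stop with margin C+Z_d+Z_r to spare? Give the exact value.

v_R_max = 39/20 m/s = 1.9500 m/s

collect terms ⇒ (1/3)·v_R² + (23/15)·v_R + (-1703/400) = 0
  disc = (23/15)² − 4·(1/3)·(-1703/400) = 289/36 ; √disc = 17/6
  v_R = (−(23/15) + 17/6) / (2·(1/3)) = 39/20 m/s
check:
braking lasts T_s = (39/20)/(3/2) = 1.3000 s
robot covers v_R·T_r = 1.9500·0.2000 = 0.3900 m before braking
braking distance = 1.9500²/(2·1.5000) = 1.2675 m
person approaches 2.0000·(0.2000+1.3000) = 3.0000 m
C+Z_d+Z_r = 0.1200+0.0150+0.0100 = 0.1450 m
sum ≈ 0.3900+1.2675+3.0000+0.1450 ≈ 4.8025 m = S ✓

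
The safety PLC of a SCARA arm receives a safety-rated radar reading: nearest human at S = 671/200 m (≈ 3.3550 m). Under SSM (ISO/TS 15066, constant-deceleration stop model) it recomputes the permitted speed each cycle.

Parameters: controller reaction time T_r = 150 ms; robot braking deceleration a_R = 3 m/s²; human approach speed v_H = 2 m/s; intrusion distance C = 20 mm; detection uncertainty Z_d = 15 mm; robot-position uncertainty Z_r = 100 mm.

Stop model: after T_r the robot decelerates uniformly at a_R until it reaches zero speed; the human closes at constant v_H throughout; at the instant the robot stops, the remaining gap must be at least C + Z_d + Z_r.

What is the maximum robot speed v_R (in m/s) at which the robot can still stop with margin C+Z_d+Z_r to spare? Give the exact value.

collect terms ⇒ (1/6)·v_R² + (49/60)·v_R + (-73/25) = 0
  disc = (49/60)² − 4·(1/6)·(-73/25) = 9409/3600 ; √disc = 97/60
  v_R = (−(49/60) + 97/60) / (2·(1/6)) = 12/5 m/s
check:
braking lasts T_s = (12/5)/3 = 0.8000 s
robot in T_r: 2.4000·0.1500 = 0.3600 m
robot under decel: 2.4000²/(2·3.0000) = 0.9600 m
human over T_r+T_s: 2.0000·(0.1500+0.8000) = 1.9000 m
margins: 0.0200+0.0150+0.1000 = 0.1350 m
sum ≈ 0.3600+0.9600+1.9000+0.1350 ≈ 3.3550 m = S ✓

v_R_max = 12/5 m/s = 2.4000 m/s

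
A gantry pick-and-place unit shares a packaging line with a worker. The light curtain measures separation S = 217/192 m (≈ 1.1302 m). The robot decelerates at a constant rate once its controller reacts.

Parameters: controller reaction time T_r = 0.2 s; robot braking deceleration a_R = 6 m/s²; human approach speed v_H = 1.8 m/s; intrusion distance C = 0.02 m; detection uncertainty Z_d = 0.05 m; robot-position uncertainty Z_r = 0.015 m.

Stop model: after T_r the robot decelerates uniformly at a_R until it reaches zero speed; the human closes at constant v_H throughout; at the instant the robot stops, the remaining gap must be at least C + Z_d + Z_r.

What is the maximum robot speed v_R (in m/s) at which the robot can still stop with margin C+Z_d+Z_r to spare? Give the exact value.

v_R_max = 23/20 m/s = 1.1500 m/s

collect terms ⇒ (1/12)·v_R² + (1/2)·v_R + (-3289/4800) = 0
  disc = (1/2)² − 4·(1/12)·(-3289/4800) = 6889/14400 ; √disc = 83/120
  v_R = (−(1/2) + 83/120) / (2·(1/12)) = 23/20 m/s
check:
braking lasts T_s = (23/20)/6 = 0.1917 s
robot covers v_R·T_r = 1.1500·0.2000 = 0.2300 m before braking
braking distance = 1.1500²/(2·6.0000) = 0.1102 m
human closes 1.8000·0.3917 = 0.7050 m
C+Z_d+Z_r = 0.0200+0.0500+0.0150 = 0.0850 m
sum ≈ 0.2300+0.1102+0.7050+0.0850 ≈ 1.1302 m = S ✓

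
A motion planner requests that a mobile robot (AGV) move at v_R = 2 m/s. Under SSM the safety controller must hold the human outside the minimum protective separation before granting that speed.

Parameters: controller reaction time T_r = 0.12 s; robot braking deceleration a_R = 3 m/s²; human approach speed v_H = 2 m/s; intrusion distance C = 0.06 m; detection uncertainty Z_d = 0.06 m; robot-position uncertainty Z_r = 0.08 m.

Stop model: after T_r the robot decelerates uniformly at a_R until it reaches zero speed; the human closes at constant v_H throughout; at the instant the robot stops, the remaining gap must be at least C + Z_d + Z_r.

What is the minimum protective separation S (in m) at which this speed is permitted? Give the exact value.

T_s = v_R/a_R = 2/3 = 0.6667 s
robot in T_r: 2.0000·0.1200 = 0.2400 m
braking distance = 2.0000²/(2·3.0000) = 0.6667 m
human closes 2.0000·0.7867 = 1.5733 m
residual clearance needed = 0.0600+0.0600+0.0800 = 0.2000 m
S_min ≈ 0.2400+0.6667+1.5733+0.2000  ⇒  S_min = 67/25 m

S_min = 67/25 m = 2.6800 m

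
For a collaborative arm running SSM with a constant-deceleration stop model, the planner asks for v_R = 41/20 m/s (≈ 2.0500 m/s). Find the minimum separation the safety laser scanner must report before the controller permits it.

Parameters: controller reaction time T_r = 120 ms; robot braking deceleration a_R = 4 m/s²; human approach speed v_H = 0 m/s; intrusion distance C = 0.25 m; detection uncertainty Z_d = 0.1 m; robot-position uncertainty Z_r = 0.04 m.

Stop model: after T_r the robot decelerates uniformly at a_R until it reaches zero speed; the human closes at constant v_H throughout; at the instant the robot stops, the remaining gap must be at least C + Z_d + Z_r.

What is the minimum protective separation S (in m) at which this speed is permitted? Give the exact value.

braking lasts T_s = (41/20)/4 = 0.5125 s
robot covers v_R·T_r = 2.0500·0.1200 = 0.2460 m before braking
robot covers 2.0500·0.5125 − ½·4.0000·0.5125² = 0.5253 m while stopping
human over T_r+T_s: 0.0000·(0.1200+0.5125) = 0.0000 m
C+Z_d+Z_r = 0.2500+0.1000+0.0400 = 0.3900 m
S_min ≈ 0.2460+0.5253+0.0000+0.3900  ⇒  S_min = 18581/16000 m

S_min = 18581/16000 m = 1.1613 m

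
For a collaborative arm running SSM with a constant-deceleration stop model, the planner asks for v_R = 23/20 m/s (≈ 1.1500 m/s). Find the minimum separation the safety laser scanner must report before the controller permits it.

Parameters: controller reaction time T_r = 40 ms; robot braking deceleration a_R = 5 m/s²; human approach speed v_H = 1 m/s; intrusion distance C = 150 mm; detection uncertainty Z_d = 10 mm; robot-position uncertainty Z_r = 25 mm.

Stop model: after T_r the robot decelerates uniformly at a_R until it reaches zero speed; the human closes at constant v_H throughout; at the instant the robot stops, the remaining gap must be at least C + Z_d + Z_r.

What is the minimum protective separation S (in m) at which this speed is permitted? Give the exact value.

S_min = 2533/4000 m = 0.6332 m

T_s = v_R/a_R = (23/20)/5 = 0.2300 s
robot in T_r: 1.1500·0.0400 = 0.0460 m
robot under decel: 1.1500²/(2·5.0000) = 0.1323 m
human over T_r+T_s: 1.0000·(0.0400+0.2300) = 0.2700 m
margins: 0.1500+0.0100+0.0250 = 0.1850 m
S_min ≈ 0.0460+0.1323+0.2700+0.1850  ⇒  S_min = 2533/4000 m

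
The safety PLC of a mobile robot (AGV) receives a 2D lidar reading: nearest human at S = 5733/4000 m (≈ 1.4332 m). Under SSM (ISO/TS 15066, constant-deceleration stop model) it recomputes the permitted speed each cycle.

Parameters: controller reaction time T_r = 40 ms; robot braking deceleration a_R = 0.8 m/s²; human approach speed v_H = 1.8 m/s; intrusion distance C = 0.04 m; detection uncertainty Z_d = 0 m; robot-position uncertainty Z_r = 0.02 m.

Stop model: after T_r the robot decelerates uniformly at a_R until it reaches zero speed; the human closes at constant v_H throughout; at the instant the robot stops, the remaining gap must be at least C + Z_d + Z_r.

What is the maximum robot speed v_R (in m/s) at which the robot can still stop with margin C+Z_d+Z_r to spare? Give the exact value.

v_R_max = 1/2 m/s = 0.5000 m/s

collect terms ⇒ (5/8)·v_R² + (229/100)·v_R + (-1041/800) = 0
  disc = (229/100)² − 4·(5/8)·(-1041/800) = 339889/40000 ; √disc = 583/200
  v_R = (−(229/100) + 583/200) / (2·(5/8)) = 1/2 m/s
check:
T_s = v_R/a_R = (1/2)/(4/5) = 0.6250 s
robot in T_r: 0.5000·0.0400 = 0.0200 m
robot covers 0.5000·0.6250 − ½·0.8000·0.6250² = 0.1562 m while stopping
human closes 1.8000·0.6650 = 1.1970 m
margins: 0.0400+0.0000+0.0200 = 0.0600 m
sum ≈ 0.0200+0.1562+1.1970+0.0600 ≈ 1.4332 m = S ✓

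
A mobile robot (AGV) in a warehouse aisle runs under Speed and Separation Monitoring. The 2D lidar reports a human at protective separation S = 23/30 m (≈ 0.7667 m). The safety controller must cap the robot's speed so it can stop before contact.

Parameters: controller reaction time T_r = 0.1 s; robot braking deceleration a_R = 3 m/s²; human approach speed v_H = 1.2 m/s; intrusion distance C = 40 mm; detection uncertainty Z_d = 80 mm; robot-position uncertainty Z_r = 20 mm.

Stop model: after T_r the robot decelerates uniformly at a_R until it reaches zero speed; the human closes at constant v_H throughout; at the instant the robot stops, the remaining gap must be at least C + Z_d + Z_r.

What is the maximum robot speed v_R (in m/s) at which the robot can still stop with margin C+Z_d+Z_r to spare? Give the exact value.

v_R_max = 4/5 m/s = 0.8000 m/s

collect terms ⇒ (1/6)·v_R² + (1/2)·v_R + (-38/75) = 0
  disc = (1/2)² − 4·(1/6)·(-38/75) = 529/900 ; √disc = 23/30
  v_R = (−(1/2) + 23/30) / (2·(1/6)) = 4/5 m/s
check:
braking lasts T_s = (4/5)/3 = 0.2667 s
reaction-phase robot travel = 0.8000·0.1000 = 0.0800 m
robot under decel: 0.8000²/(2·3.0000) = 0.1067 m
person approaches 1.2000·(0.1000+0.2667) = 0.4400 m
C+Z_d+Z_r = 0.0400+0.0800+0.0200 = 0.1400 m
sum ≈ 0.0800+0.1067+0.4400+0.1400 ≈ 0.7667 m = S ✓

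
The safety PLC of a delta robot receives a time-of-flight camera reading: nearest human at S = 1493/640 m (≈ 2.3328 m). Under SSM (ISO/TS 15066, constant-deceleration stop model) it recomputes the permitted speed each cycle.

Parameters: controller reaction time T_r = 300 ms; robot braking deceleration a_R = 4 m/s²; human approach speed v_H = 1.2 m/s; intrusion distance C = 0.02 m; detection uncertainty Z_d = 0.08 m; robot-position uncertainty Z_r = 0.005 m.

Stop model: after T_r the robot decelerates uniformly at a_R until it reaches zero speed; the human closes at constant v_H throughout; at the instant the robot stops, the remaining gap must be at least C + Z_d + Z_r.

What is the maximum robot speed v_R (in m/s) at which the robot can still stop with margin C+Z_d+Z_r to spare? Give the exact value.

quadratic (1/8)·v² + (3/5)·v + (-5977/3200) = 0
  disc = (3/5)² − 4·(1/8)·(-5977/3200) = 8281/6400 ; √disc = 91/80
  v_R = (−(3/5) + 91/80) / (2·(1/8)) = 43/20 m/s
check:
T_s = v_R/a_R = (43/20)/4 = 0.5375 s
reaction-phase robot travel = 2.1500·0.3000 = 0.6450 m
robot covers 2.1500·0.5375 − ½·4.0000·0.5375² = 0.5778 m while stopping
human over T_r+T_s: 1.2000·(0.3000+0.5375) = 1.0050 m
margins: 0.0200+0.0800+0.0050 = 0.1050 m
sum ≈ 0.6450+0.5778+1.0050+0.1050 ≈ 2.3328 m = S ✓

v_R_max = 43/20 m/s = 2.1500 m/s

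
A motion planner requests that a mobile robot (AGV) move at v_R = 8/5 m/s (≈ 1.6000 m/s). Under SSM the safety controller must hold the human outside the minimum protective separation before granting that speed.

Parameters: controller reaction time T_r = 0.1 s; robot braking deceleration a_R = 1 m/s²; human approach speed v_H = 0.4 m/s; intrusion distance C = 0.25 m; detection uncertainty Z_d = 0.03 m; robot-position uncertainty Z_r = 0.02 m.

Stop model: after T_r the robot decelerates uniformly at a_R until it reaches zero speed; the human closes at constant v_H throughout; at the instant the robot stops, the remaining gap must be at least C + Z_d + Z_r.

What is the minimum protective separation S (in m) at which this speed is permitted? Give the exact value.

T_s = v_R/a_R = (8/5)/1 = 1.6000 s
reaction-phase robot travel = 1.6000·0.1000 = 0.1600 m
robot covers 1.6000·1.6000 − ½·1.0000·1.6000² = 1.2800 m while stopping
person approaches 0.4000·(0.1000+1.6000) = 0.6800 m
residual clearance needed = 0.2500+0.0300+0.0200 = 0.3000 m
S_min ≈ 0.1600+1.2800+0.6800+0.3000  ⇒  S_min = 121/50 m

S_min = 121/50 m = 2.4200 m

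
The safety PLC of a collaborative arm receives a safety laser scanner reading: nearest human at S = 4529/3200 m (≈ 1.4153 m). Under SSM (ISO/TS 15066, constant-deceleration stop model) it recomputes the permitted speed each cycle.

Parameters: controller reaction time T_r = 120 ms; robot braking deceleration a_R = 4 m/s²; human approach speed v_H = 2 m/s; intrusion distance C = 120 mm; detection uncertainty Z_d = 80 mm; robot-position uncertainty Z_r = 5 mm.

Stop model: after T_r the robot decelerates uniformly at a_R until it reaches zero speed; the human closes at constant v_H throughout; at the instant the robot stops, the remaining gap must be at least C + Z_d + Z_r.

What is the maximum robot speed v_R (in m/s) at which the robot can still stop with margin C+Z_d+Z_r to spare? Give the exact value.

v_R_max = 5/4 m/s = 1.2500 m/s

quadratic (1/8)·v² + (31/50)·v + (-621/640) = 0
  disc = (31/50)² − 4·(1/8)·(-621/640) = 139129/160000 ; √disc = 373/400
  v_R = (−(31/50) + 373/400) / (2·(1/8)) = 5/4 m/s
check:
T_s = v_R/a_R = (5/4)/4 = 0.3125 s
robot covers v_R·T_r = 1.2500·0.1200 = 0.1500 m before braking
robot under decel: 1.2500²/(2·4.0000) = 0.1953 m
human closes 2.0000·0.4325 = 0.8650 m
C+Z_d+Z_r = 0.1200+0.0800+0.0050 = 0.2050 m
sum ≈ 0.1500+0.1953+0.8650+0.2050 ≈ 1.4153 m = S ✓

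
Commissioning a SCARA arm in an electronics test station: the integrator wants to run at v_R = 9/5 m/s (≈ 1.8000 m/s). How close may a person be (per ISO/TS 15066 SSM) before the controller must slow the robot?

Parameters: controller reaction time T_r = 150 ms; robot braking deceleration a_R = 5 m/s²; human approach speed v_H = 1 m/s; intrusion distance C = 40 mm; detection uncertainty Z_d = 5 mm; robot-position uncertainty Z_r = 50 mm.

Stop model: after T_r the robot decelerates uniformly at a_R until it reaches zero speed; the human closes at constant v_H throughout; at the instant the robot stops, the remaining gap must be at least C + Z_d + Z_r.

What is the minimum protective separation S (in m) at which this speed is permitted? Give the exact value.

S_min = 1199/1000 m = 1.1990 m

braking lasts T_s = (9/5)/5 = 0.3600 s
reaction-phase robot travel = 1.8000·0.1500 = 0.2700 m
braking distance = 1.8000²/(2·5.0000) = 0.3240 m
human closes 1.0000·0.5100 = 0.5100 m
residual clearance needed = 0.0400+0.0050+0.0500 = 0.0950 m
S_min ≈ 0.2700+0.3240+0.5100+0.0950  ⇒  S_min = 1199/1000 m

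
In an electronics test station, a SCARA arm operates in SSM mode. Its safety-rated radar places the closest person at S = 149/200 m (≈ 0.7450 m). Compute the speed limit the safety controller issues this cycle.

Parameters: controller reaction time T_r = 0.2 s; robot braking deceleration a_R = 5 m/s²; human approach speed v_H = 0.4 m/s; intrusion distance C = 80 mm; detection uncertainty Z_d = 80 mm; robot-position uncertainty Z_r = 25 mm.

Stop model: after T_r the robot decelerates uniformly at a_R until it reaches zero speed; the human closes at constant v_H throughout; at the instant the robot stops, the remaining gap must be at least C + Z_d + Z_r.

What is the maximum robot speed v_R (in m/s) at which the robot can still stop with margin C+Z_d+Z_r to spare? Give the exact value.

at the boundary: (1/10)·v² + (7/25)·v + (-12/25) = 0
  disc = (7/25)² − 4·(1/10)·(-12/25) = 169/625 ; √disc = 13/25
  v_R = (−(7/25) + 13/25) / (2·(1/10)) = 6/5 m/s
check:
braking lasts T_s = (6/5)/5 = 0.2400 s
reaction-phase robot travel = 1.2000·0.2000 = 0.2400 m
robot covers 1.2000·0.2400 − ½·5.0000·0.2400² = 0.1440 m while stopping
human over T_r+T_s: 0.4000·(0.2000+0.2400) = 0.1760 m
residual clearance needed = 0.0800+0.0800+0.0250 = 0.1850 m
sum ≈ 0.2400+0.1440+0.1760+0.1850 ≈ 0.7450 m = S ✓

v_R_max = 6/5 m/s = 1.2000 m/s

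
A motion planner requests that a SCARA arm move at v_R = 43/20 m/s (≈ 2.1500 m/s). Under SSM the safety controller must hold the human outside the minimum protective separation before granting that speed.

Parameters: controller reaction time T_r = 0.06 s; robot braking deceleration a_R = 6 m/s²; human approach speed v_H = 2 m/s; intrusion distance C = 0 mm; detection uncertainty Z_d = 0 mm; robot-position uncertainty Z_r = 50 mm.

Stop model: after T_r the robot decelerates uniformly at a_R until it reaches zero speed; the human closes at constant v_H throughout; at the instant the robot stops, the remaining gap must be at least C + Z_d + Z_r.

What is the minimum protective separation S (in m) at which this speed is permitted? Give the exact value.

S_min = 11207/8000 m = 1.4009 m

braking lasts T_s = (43/20)/6 = 0.3583 s
robot in T_r: 2.1500·0.0600 = 0.1290 m
robot covers 2.1500·0.3583 − ½·6.0000·0.3583² = 0.3852 m while stopping
human closes 2.0000·0.4183 = 0.8367 m
margins: 0.0000+0.0000+0.0500 = 0.0500 m
S_min ≈ 0.1290+0.3852+0.8367+0.0500  ⇒  S_min = 11207/8000 m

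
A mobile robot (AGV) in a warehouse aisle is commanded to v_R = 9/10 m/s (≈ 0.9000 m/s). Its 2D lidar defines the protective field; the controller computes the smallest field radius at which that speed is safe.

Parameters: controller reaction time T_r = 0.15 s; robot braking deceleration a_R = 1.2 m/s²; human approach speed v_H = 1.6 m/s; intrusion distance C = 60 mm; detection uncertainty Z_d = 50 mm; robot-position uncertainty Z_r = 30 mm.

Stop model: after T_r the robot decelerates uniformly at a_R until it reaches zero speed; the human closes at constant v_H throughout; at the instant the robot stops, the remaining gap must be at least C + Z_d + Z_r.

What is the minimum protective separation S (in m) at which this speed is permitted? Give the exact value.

braking lasts T_s = (9/10)/(6/5) = 0.7500 s
robot covers v_R·T_r = 0.9000·0.1500 = 0.1350 m before braking
braking distance = 0.9000²/(2·1.2000) = 0.3375 m
person approaches 1.6000·(0.1500+0.7500) = 1.4400 m
C+Z_d+Z_r = 0.0600+0.0500+0.0300 = 0.1400 m
S_min ≈ 0.1350+0.3375+1.4400+0.1400  ⇒  S_min = 821/400 m

S_min = 821/400 m = 2.0525 m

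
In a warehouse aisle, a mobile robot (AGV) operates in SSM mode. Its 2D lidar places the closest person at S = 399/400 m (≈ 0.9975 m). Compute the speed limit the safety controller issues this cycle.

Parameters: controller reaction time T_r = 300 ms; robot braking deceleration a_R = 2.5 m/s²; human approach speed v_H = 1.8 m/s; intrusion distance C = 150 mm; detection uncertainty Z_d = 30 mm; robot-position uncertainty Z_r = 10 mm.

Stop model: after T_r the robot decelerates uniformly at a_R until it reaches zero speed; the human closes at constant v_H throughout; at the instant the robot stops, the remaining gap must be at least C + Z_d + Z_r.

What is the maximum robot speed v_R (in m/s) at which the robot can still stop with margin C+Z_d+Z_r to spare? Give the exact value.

v_R_max = 1/4 m/s = 0.2500 m/s

collect terms ⇒ (1/5)·v_R² + (51/50)·v_R + (-107/400) = 0
  disc = (51/50)² − 4·(1/5)·(-107/400) = 784/625 ; √disc = 28/25
  v_R = (−(51/50) + 28/25) / (2·(1/5)) = 1/4 m/s
check:
braking lasts T_s = (1/4)/(5/2) = 0.1000 s
robot in T_r: 0.2500·0.3000 = 0.0750 m
robot covers 0.2500·0.1000 − ½·2.5000·0.1000² = 0.0125 m while stopping
human over T_r+T_s: 1.8000·(0.3000+0.1000) = 0.7200 m
C+Z_d+Z_r = 0.1500+0.0300+0.0100 = 0.1900 m
sum ≈ 0.0750+0.0125+0.7200+0.1900 ≈ 0.9975 m = S ✓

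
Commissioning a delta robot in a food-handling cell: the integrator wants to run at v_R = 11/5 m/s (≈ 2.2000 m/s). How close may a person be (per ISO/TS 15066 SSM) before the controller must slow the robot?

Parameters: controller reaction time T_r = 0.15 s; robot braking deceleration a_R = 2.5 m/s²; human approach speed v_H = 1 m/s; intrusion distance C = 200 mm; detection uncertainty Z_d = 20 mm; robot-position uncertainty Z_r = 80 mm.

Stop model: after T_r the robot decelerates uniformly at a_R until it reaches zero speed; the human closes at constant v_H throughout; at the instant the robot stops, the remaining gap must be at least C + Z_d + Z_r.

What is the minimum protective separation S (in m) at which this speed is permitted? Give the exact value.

T_s = v_R/a_R = (11/5)/(5/2) = 0.8800 s
robot in T_r: 2.2000·0.1500 = 0.3300 m
robot covers 2.2000·0.8800 − ½·2.5000·0.8800² = 0.9680 m while stopping
person approaches 1.0000·(0.1500+0.8800) = 1.0300 m
C+Z_d+Z_r = 0.2000+0.0200+0.0800 = 0.3000 m
S_min ≈ 0.3300+0.9680+1.0300+0.3000  ⇒  S_min = 657/250 m

S_min = 657/250 m = 2.6280 m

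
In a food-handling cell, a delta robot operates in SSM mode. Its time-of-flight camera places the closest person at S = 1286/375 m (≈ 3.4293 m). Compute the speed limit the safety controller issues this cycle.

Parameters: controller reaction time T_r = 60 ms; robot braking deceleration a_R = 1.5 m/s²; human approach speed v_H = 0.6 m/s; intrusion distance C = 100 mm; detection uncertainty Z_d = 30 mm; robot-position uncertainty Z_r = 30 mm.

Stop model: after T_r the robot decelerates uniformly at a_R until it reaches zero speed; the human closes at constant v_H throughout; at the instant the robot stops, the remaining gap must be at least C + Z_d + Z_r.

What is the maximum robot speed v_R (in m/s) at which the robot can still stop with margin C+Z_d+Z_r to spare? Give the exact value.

v_R_max = 5/2 m/s = 2.5000 m/s

collect terms ⇒ (1/3)·v_R² + (23/50)·v_R + (-97/30) = 0
  disc = (23/50)² − 4·(1/3)·(-97/30) = 101761/22500 ; √disc = 319/150
  v_R = (−(23/50) + 319/150) / (2·(1/3)) = 5/2 m/s
check:
braking lasts T_s = (5/2)/(3/2) = 1.6667 s
robot in T_r: 2.5000·0.0600 = 0.1500 m
robot covers 2.5000·1.6667 − ½·1.5000·1.6667² = 2.0833 m while stopping
person approaches 0.6000·(0.0600+1.6667) = 1.0360 m
residual clearance needed = 0.1000+0.0300+0.0300 = 0.1600 m
sum ≈ 0.1500+2.0833+1.0360+0.1600 ≈ 3.4293 m = S ✓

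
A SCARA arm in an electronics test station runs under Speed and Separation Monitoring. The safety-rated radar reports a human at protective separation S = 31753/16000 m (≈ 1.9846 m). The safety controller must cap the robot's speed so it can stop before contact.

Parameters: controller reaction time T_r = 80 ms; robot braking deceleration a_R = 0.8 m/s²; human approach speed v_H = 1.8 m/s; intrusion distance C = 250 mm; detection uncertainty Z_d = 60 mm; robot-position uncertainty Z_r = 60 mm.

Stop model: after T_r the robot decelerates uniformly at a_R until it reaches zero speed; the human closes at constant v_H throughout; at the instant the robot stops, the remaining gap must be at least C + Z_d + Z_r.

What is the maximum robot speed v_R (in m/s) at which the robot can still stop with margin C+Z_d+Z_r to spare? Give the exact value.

v_R_max = 11/20 m/s = 0.5500 m/s

collect terms ⇒ (5/8)·v_R² + (233/100)·v_R + (-23529/16000) = 0
  disc = (233/100)² − 4·(5/8)·(-23529/16000) = 1456849/160000 ; √disc = 1207/400
  v_R = (−(233/100) + 1207/400) / (2·(5/8)) = 11/20 m/s
check:
stop time T_s = (11/20)/(4/5) = 0.6875 s
reaction-phase robot travel = 0.5500·0.0800 = 0.0440 m
braking distance = 0.5500²/(2·0.8000) = 0.1891 m
person approaches 1.8000·(0.0800+0.6875) = 1.3815 m
residual clearance needed = 0.2500+0.0600+0.0600 = 0.3700 m
sum ≈ 0.0440+0.1891+1.3815+0.3700 ≈ 1.9846 m = S ✓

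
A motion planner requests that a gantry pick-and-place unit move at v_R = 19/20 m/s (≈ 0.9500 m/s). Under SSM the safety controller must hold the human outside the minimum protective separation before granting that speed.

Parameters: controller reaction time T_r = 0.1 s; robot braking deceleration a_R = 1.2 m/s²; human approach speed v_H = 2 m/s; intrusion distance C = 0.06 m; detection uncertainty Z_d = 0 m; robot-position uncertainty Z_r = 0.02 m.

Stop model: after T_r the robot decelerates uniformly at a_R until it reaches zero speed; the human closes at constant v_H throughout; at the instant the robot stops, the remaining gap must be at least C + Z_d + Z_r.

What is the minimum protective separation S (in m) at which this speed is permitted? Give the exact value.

T_s = v_R/a_R = (19/20)/(6/5) = 0.7917 s
reaction-phase robot travel = 0.9500·0.1000 = 0.0950 m
robot under decel: 0.9500²/(2·1.2000) = 0.3760 m
person approaches 2.0000·(0.1000+0.7917) = 1.7833 m
residual clearance needed = 0.0600+0.0000+0.0200 = 0.0800 m
S_min ≈ 0.0950+0.3760+1.7833+0.0800  ⇒  S_min = 747/320 m

S_min = 747/320 m = 2.3344 m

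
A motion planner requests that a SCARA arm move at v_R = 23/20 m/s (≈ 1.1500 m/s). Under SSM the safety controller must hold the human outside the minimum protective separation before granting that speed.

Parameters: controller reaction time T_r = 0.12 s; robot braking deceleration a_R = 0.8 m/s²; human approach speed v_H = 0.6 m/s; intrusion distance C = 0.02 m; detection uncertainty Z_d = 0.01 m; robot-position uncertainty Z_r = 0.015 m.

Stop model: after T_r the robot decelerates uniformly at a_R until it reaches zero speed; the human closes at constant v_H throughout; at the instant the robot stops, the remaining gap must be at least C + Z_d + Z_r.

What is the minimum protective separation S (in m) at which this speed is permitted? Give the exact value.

S_min = 6221/3200 m = 1.9441 m

braking lasts T_s = (23/20)/(4/5) = 1.4375 s
robot in T_r: 1.1500·0.1200 = 0.1380 m
robot under decel: 1.1500²/(2·0.8000) = 0.8266 m
human closes 0.6000·1.5575 = 0.9345 m
residual clearance needed = 0.0200+0.0100+0.0150 = 0.0450 m
S_min ≈ 0.1380+0.8266+0.9345+0.0450  ⇒  S_min = 6221/3200 m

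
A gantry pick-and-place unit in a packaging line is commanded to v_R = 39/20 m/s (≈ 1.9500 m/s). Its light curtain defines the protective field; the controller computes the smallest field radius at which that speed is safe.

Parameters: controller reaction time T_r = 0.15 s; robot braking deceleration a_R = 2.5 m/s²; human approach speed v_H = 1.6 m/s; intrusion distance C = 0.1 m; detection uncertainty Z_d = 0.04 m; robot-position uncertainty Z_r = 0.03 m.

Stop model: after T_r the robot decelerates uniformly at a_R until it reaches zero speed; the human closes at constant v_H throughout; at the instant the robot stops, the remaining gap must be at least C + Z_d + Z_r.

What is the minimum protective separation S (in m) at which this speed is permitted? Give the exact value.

braking lasts T_s = (39/20)/(5/2) = 0.7800 s
robot covers v_R·T_r = 1.9500·0.1500 = 0.2925 m before braking
braking distance = 1.9500²/(2·2.5000) = 0.7605 m
human closes 1.6000·0.9300 = 1.4880 m
margins: 0.1000+0.0400+0.0300 = 0.1700 m
S_min ≈ 0.2925+0.7605+1.4880+0.1700  ⇒  S_min = 2711/1000 m

S_min = 2711/1000 m = 2.7110 m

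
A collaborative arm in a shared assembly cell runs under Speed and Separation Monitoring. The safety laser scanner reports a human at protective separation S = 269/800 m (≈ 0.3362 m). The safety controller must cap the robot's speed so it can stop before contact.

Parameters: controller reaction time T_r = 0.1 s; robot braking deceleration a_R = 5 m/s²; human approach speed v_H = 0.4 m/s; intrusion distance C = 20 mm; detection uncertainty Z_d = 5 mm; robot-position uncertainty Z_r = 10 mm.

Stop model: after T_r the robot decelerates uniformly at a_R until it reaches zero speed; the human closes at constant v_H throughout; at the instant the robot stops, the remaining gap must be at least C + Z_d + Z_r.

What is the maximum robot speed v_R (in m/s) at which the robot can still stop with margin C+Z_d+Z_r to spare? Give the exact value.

at the boundary: (1/10)·v² + (9/50)·v + (-209/800) = 0
  disc = (9/50)² − 4·(1/10)·(-209/800) = 1369/10000 ; √disc = 37/100
  v_R = (−(9/50) + 37/100) / (2·(1/10)) = 19/20 m/s
check:
braking lasts T_s = (19/20)/5 = 0.1900 s
reaction-phase robot travel = 0.9500·0.1000 = 0.0950 m
robot under decel: 0.9500²/(2·5.0000) = 0.0902 m
human closes 0.4000·0.2900 = 0.1160 m
C+Z_d+Z_r = 0.0200+0.0050+0.0100 = 0.0350 m
sum ≈ 0.0950+0.0902+0.1160+0.0350 ≈ 0.3362 m = S ✓

v_R_max = 19/20 m/s = 0.9500 m/s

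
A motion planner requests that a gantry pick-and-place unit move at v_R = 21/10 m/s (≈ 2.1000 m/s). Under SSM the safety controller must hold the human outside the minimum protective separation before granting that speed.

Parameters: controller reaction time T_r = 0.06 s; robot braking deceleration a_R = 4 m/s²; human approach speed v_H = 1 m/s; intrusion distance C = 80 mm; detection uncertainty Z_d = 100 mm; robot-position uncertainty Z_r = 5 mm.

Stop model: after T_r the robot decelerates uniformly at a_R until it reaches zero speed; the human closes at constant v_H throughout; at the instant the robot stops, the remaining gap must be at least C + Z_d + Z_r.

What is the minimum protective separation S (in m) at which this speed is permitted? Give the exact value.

S_min = 5789/4000 m = 1.4472 m

T_s = v_R/a_R = (21/10)/4 = 0.5250 s
reaction-phase robot travel = 2.1000·0.0600 = 0.1260 m
braking distance = 2.1000²/(2·4.0000) = 0.5513 m
human over T_r+T_s: 1.0000·(0.0600+0.5250) = 0.5850 m
margins: 0.0800+0.1000+0.0050 = 0.1850 m
S_min ≈ 0.1260+0.5513+0.5850+0.1850  ⇒  S_min = 5789/4000 m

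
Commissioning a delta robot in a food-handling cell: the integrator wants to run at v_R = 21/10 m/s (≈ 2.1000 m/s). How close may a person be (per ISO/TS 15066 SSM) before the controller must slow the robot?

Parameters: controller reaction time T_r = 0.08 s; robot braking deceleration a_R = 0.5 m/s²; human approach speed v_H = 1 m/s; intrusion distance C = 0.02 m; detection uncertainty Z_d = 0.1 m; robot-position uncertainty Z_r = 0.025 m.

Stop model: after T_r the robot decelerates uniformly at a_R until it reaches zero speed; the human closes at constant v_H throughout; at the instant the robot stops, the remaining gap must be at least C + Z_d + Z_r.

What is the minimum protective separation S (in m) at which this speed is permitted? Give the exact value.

stop time T_s = (21/10)/(1/2) = 4.2000 s
robot covers v_R·T_r = 2.1000·0.0800 = 0.1680 m before braking
robot under decel: 2.1000²/(2·0.5000) = 4.4100 m
human over T_r+T_s: 1.0000·(0.0800+4.2000) = 4.2800 m
margins: 0.0200+0.1000+0.0250 = 0.1450 m
S_min ≈ 0.1680+4.4100+4.2800+0.1450  ⇒  S_min = 9003/1000 m

S_min = 9003/1000 m = 9.0030 m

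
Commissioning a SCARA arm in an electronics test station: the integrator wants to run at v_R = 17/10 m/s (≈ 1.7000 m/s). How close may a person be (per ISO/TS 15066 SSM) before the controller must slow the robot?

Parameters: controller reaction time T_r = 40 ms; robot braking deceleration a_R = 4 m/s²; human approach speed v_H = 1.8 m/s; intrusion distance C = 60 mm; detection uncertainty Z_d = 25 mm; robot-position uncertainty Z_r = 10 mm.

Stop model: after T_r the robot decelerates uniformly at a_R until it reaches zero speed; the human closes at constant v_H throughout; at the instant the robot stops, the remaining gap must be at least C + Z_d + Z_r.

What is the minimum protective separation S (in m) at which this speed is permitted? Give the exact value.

braking lasts T_s = (17/10)/4 = 0.4250 s
robot in T_r: 1.7000·0.0400 = 0.0680 m
braking distance = 1.7000²/(2·4.0000) = 0.3613 m
human over T_r+T_s: 1.8000·(0.0400+0.4250) = 0.8370 m
C+Z_d+Z_r = 0.0600+0.0250+0.0100 = 0.0950 m
S_min ≈ 0.0680+0.3613+0.8370+0.0950  ⇒  S_min = 1089/800 m

S_min = 1089/800 m = 1.3613 m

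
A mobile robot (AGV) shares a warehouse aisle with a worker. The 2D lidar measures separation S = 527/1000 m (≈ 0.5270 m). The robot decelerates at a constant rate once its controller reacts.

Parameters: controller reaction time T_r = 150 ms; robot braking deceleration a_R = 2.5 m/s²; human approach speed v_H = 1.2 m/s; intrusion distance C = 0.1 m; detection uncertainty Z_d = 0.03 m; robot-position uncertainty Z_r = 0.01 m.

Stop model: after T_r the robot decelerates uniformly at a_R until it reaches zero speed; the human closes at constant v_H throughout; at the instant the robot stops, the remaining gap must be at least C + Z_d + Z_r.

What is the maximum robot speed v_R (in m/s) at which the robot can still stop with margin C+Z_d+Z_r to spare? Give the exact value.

quadratic (1/5)·v² + (63/100)·v + (-207/1000) = 0
  disc = (63/100)² − 4·(1/5)·(-207/1000) = 9/16 ; √disc = 3/4
  v_R = (−(63/100) + 3/4) / (2·(1/5)) = 3/10 m/s
check:
T_s = v_R/a_R = (3/10)/(5/2) = 0.1200 s
reaction-phase robot travel = 0.3000·0.1500 = 0.0450 m
braking distance = 0.3000²/(2·2.5000) = 0.0180 m
human closes 1.2000·0.2700 = 0.3240 m
residual clearance needed = 0.1000+0.0300+0.0100 = 0.1400 m
sum ≈ 0.0450+0.0180+0.3240+0.1400 ≈ 0.5270 m = S ✓

v_R_max = 3/10 m/s = 0.3000 m/s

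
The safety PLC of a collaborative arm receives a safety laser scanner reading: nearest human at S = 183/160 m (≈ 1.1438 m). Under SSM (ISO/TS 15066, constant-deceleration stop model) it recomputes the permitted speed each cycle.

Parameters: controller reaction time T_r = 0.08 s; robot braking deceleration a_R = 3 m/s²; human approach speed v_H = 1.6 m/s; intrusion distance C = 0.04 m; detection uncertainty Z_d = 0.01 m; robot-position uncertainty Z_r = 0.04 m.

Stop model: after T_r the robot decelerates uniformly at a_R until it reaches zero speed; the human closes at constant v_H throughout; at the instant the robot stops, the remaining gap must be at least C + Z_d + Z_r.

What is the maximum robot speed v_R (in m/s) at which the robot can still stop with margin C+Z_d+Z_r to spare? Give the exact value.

v_R_max = 23/20 m/s = 1.1500 m/s

collect terms ⇒ (1/6)·v_R² + (46/75)·v_R + (-3703/4000) = 0
  disc = (46/75)² − 4·(1/6)·(-3703/4000) = 89401/90000 ; √disc = 299/300
  v_R = (−(46/75) + 299/300) / (2·(1/6)) = 23/20 m/s
check:
T_s = v_R/a_R = (23/20)/3 = 0.3833 s
reaction-phase robot travel = 1.1500·0.0800 = 0.0920 m
robot under decel: 1.1500²/(2·3.0000) = 0.2204 m
human closes 1.6000·0.4633 = 0.7413 m
margins: 0.0400+0.0100+0.0400 = 0.0900 m
sum ≈ 0.0920+0.2204+0.7413+0.0900 ≈ 1.1438 m = S ✓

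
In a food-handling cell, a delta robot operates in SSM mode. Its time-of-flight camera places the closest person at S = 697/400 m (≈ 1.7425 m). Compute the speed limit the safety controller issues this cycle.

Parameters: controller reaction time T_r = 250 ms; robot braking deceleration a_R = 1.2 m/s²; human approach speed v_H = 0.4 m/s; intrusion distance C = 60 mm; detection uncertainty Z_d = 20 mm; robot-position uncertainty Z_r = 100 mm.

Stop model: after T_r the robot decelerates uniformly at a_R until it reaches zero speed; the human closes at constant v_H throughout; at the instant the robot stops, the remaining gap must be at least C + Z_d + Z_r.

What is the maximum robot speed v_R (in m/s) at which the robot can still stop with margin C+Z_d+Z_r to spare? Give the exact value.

v_R_max = 13/10 m/s = 1.3000 m/s

at the boundary: (5/12)·v² + (7/12)·v + (-117/80) = 0
  disc = (7/12)² − 4·(5/12)·(-117/80) = 25/9 ; √disc = 5/3
  v_R = (−(7/12) + 5/3) / (2·(5/12)) = 13/10 m/s
check:
T_s = v_R/a_R = (13/10)/(6/5) = 1.0833 s
robot covers v_R·T_r = 1.3000·0.2500 = 0.3250 m before braking
braking distance = 1.3000²/(2·1.2000) = 0.7042 m
human over T_r+T_s: 0.4000·(0.2500+1.0833) = 0.5333 m
margins: 0.0600+0.0200+0.1000 = 0.1800 m
sum ≈ 0.3250+0.7042+0.5333+0.1800 ≈ 1.7425 m = S ✓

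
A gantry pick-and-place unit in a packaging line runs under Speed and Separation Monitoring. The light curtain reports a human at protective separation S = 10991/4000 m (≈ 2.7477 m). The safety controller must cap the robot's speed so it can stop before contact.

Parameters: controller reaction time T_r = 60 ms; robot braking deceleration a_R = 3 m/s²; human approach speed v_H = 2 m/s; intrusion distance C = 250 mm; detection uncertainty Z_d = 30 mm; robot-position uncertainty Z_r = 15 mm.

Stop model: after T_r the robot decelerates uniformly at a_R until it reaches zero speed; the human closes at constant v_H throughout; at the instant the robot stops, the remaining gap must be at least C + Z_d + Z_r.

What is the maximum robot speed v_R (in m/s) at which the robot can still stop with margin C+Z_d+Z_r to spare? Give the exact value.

collect terms ⇒ (1/6)·v_R² + (109/150)·v_R + (-9331/4000) = 0
  disc = (109/150)² − 4·(1/6)·(-9331/4000) = 187489/90000 ; √disc = 433/300
  v_R = (−(109/150) + 433/300) / (2·(1/6)) = 43/20 m/s
check:
T_s = v_R/a_R = (43/20)/3 = 0.7167 s
reaction-phase robot travel = 2.1500·0.0600 = 0.1290 m
braking distance = 2.1500²/(2·3.0000) = 0.7704 m
person approaches 2.0000·(0.0600+0.7167) = 1.5533 m
residual clearance needed = 0.2500+0.0300+0.0150 = 0.2950 m
sum ≈ 0.1290+0.7704+1.5533+0.2950 ≈ 2.7477 m = S ✓

v_R_max = 43/20 m/s = 2.1500 m/s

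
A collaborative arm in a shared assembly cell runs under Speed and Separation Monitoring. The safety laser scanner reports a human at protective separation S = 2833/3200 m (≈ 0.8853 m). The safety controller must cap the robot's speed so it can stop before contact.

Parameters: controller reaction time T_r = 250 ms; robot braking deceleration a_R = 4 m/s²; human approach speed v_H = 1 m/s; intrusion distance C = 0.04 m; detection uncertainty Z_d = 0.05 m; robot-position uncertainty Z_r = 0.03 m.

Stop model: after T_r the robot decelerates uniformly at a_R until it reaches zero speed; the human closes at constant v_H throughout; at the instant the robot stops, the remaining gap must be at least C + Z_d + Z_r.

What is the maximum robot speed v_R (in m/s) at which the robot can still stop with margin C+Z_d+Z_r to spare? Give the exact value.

quadratic (1/8)·v² + (1/2)·v + (-1649/3200) = 0
  disc = (1/2)² − 4·(1/8)·(-1649/3200) = 3249/6400 ; √disc = 57/80
  v_R = (−(1/2) + 57/80) / (2·(1/8)) = 17/20 m/s
check:
stop time T_s = (17/20)/4 = 0.2125 s
robot covers v_R·T_r = 0.8500·0.2500 = 0.2125 m before braking
robot covers 0.8500·0.2125 − ½·4.0000·0.2125² = 0.0903 m while stopping
person approaches 1.0000·(0.2500+0.2125) = 0.4625 m
C+Z_d+Z_r = 0.0400+0.0500+0.0300 = 0.1200 m
sum ≈ 0.2125+0.0903+0.4625+0.1200 ≈ 0.8853 m = S ✓

v_R_max = 17/20 m/s = 0.8500 m/s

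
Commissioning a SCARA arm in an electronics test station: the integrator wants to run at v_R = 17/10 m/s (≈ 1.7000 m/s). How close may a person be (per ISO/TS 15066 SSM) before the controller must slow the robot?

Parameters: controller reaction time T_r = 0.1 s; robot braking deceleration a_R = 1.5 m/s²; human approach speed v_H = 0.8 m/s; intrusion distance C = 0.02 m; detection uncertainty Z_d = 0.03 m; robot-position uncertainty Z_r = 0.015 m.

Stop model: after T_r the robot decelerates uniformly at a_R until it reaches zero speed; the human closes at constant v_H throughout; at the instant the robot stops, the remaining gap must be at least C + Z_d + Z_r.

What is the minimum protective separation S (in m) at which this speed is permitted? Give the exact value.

stop time T_s = (17/10)/(3/2) = 1.1333 s
robot in T_r: 1.7000·0.1000 = 0.1700 m
robot covers 1.7000·1.1333 − ½·1.5000·1.1333² = 0.9633 m while stopping
person approaches 0.8000·(0.1000+1.1333) = 0.9867 m
margins: 0.0200+0.0300+0.0150 = 0.0650 m
S_min ≈ 0.1700+0.9633+0.9867+0.0650  ⇒  S_min = 437/200 m

S_min = 437/200 m = 2.1850 m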